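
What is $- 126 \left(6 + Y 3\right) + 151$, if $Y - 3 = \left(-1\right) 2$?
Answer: $-983$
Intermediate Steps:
$Y = 1$ ($Y = 3 - 2 = 1$)
$- 126 \left(6 + Y 3\right) + 151 = - 126 \left(6 + 1 \cdot 3\right) + 151 = - 126 \left(6 + 3\right) + 151 = \left(-126\right) 9 + 151 = -1134 + 151 = -983$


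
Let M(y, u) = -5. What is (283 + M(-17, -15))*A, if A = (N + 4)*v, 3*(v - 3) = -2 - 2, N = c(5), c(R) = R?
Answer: 4170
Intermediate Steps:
N = 5
v = 5/3 (v = 3 + (-2 - 2)/3 = 3 + (⅓)*(-4) = 3 - 4/3 = 5/3 ≈ 1.6667)
A = 15 (A = (5 + 4)*(5/3) = 9*(5/3) = 15)
(283 + M(-17, -15))*A = (283 - 5)*15 = 278*15 = 4170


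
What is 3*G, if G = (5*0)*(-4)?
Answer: 0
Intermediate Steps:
G = 0 (G = 0*(-4) = 0)
3*G = 3*0 = 0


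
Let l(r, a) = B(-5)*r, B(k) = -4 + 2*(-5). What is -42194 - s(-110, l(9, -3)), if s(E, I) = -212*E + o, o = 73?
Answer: -65587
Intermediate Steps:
B(k) = -14 (B(k) = -4 - 10 = -14)
l(r, a) = -14*r
s(E, I) = 73 - 212*E (s(E, I) = -212*E + 73 = 73 - 212*E)
-42194 - s(-110, l(9, -3)) = -42194 - (73 - 212*(-110)) = -42194 - (73 + 23320) = -42194 - 1*23393 = -42194 - 23393 = -65587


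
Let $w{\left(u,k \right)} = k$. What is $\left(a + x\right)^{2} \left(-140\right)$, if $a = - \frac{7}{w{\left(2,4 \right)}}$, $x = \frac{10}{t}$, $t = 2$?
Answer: $- \frac{5915}{4} \approx -1478.8$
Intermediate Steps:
$x = 5$ ($x = \frac{10}{2} = 10 \cdot \frac{1}{2} = 5$)
$a = - \frac{7}{4} \approx -1.75$
$\left(a + x\right)^{2} \left(-140\right) = \left(- \frac{7}{4} + 5\right)^{2} \left(-140\right) = \left(\frac{13}{4}\right)^{2} \left(-140\right) = \frac{169}{16} \left(-140\right) = - \frac{5915}{4}$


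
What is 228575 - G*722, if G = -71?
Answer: 279837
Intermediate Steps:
228575 - G*722 = 228575 - (-71)*722 = 228575 - 1*(-51262) = 228575 + 51262 = 279837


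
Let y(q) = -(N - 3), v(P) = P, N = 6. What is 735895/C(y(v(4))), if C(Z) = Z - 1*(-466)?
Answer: 735895/463 ≈ 1589.4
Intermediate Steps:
y(q) = -3 (y(q) = -(6 - 3) = -1*3 = -3)
C(Z) = 466 + Z (C(Z) = Z + 466 = 466 + Z)
735895/C(y(v(4))) = 735895/(466 - 3) = 735895/463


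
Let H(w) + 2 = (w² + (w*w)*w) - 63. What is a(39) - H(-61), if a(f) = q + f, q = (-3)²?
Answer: 223373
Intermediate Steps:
q = 9
a(f) = 9 + f
H(w) = -65 + w² + w³ (H(w) = -2 + ((w² + (w*w)*w) - 63) = -2 + ((w² + w²*w) - 63) = -2 + ((w² + w³) - 63) = -2 + (-63 + w² + w³) = -65 + w² + w³)
a(39) - H(-61) = (9 + 39) - (-65 + (-61)² + (-61)³) = 48 - (-65 + 3721 - 226981) = 48 - 1*(-223325) = 48 + 223325 = 223373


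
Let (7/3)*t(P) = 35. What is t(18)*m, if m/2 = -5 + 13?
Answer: 240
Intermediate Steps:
t(P) = 15 (t(P) = (3/7)*35 = 15)
m = 16 (m = 2*(-5 + 13) = 2*8 = 16)
t(18)*m = 15*16 = 240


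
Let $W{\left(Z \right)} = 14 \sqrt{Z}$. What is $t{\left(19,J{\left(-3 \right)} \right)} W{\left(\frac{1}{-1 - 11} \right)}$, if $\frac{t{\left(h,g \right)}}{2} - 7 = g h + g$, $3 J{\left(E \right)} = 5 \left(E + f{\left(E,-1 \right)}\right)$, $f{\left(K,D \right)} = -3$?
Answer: $- \frac{2702 i \sqrt{3}}{3} \approx - 1560.0 i$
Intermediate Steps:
$J{\left(E \right)} = -5 + \frac{5 E}{3}$ ($J{\left(E \right)} = \frac{5 \left(E - 3\right)}{3} = \frac{5 \left(-3 + E\right)}{3} = \frac{-15 + 5 E}{3} = -5 + \frac{5 E}{3}$)
$t{\left(h,g \right)} = 14 + 2 g + 2 g h$ ($t{\left(h,g \right)} = 14 + 2 \left(g h + g\right) = 14 + 2 \left(g + g h\right) = 14 + \left(2 g + 2 g h\right) = 14 + 2 g + 2 g h$)
$t{\left(19,J{\left(-3 \right)} \right)} W{\left(\frac{1}{-1 - 11} \right)} = \left(14 + 2 \left(-5 + \frac{5}{3} \left(-3\right)\right) + 2 \left(-5 + \frac{5}{3} \left(-3\right)\right) 19\right) 14 \sqrt{\frac{1}{-1 - 11}} = \left(14 + 2 \left(-5 - 5\right) + 2 \left(-5 - 5\right) 19\right) 14 \sqrt{\frac{1}{-12}} = \left(14 + 2 \left(-10\right) + 2 \left(-10\right) 19\right) 14 \sqrt{- \frac{1}{12}} = \left(14 - 20 - 380\right) 14 \frac{i \sqrt{3}}{6} = - 386 \frac{7 i \sqrt{3}}{3} = - \frac{2702 i \sqrt{3}}{3}$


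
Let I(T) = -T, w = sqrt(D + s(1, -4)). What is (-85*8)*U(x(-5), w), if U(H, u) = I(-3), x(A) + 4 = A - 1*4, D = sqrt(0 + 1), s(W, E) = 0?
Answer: -2040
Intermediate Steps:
D = 1 (D = sqrt(1) = 1)
x(A) = -8 + A (x(A) = -4 + (A - 1*4) = -4 + (A - 4) = -4 + (-4 + A) = -8 + A)
w = 1 (w = sqrt(1 + 0) = sqrt(1) = 1)
U(H, u) = 3 (U(H, u) = -1*(-3) = 3)
(-85*8)*U(x(-5), w) = -85*8*3 = -680*3 = -2040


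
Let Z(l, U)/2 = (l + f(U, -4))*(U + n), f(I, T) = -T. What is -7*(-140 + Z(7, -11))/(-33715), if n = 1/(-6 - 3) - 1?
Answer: -25606/303435 ≈ -0.084387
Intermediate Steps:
n = -10/9 (n = 1/(-9) - 1 = -1/9 - 1 = -10/9 ≈ -1.1111)
Z(l, U) = 2*(4 + l)*(-10/9 + U) (Z(l, U) = 2*((l - 1*(-4))*(U - 10/9)) = 2*((l + 4)*(-10/9 + U)) = 2*((4 + l)*(-10/9 + U)) = 2*(4 + l)*(-10/9 + U))
-7*(-140 + Z(7, -11))/(-33715) = -7*(-140 + (-80/9 + 8*(-11) - 20/9*7 + 2*(-11)*7))/(-33715) = -7*(-140 + (-80/9 - 88 - 140/9 - 154))*(-1/33715) = -7*(-140 - 2398/9)*(-1/33715) = -7*(-3658/9)*(-1/33715) = (25606/9)*(-1/33715) = -25606/303435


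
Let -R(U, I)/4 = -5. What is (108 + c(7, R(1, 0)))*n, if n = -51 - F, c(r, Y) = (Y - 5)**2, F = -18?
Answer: -10989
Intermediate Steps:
R(U, I) = 20 (R(U, I) = -4*(-5) = 20)
c(r, Y) = (-5 + Y)**2
n = -33 (n = -51 - 1*(-18) = -51 + 18 = -33)
(108 + c(7, R(1, 0)))*n = (108 + (-5 + 20)**2)*(-33) = (108 + 15**2)*(-33) = (108 + 225)*(-33) = 333*(-33) = -10989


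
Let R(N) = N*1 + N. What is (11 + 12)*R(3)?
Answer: 138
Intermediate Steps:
R(N) = 2*N (R(N) = N + N = 2*N)
(11 + 12)*R(3) = (11 + 12)*(2*3) = 23*6 = 138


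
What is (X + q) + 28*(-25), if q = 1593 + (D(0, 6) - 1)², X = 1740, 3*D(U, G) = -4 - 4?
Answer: 23818/9 ≈ 2646.4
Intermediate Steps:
D(U, G) = -8/3 (D(U, G) = (-4 - 4)/3 = (⅓)*(-8) = -8/3)
q = 14458/9 (q = 1593 + (-8/3 - 1)² = 1593 + (-11/3)² = 1593 + 121/9 = 14458/9 ≈ 1606.4)
(X + q) + 28*(-25) = (1740 + 14458/9) + 28*(-25) = 30118/9 - 700 = 23818/9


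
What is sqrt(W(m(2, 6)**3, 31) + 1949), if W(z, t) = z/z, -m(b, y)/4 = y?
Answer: 5*sqrt(78) ≈ 44.159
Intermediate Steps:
m(b, y) = -4*y
W(z, t) = 1
sqrt(W(m(2, 6)**3, 31) + 1949) = sqrt(1 + 1949) = sqrt(1950) = 5*sqrt(78)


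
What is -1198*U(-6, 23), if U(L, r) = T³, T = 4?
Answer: -76672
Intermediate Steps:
U(L, r) = 64 (U(L, r) = 4³ = 64)
-1198*U(-6, 23) = -1198*64 = -76672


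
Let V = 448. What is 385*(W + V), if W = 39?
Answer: 187495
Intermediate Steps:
385*(W + V) = 385*(39 + 448) = 385*487 = 187495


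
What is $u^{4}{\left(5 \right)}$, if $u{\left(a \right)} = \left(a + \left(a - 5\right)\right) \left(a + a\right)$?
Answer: $6250000$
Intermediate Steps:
$u{\left(a \right)} = 2 a \left(-5 + 2 a\right)$ ($u{\left(a \right)} = \left(a + \left(-5 + a\right)\right) 2 a = \left(-5 + 2 a\right) 2 a = 2 a \left(-5 + 2 a\right)$)
$u^{4}{\left(5 \right)} = \left(2 \cdot 5 \left(-5 + 2 \cdot 5\right)\right)^{4} = \left(2 \cdot 5 \left(-5 + 10\right)\right)^{4} = \left(2 \cdot 5 \cdot 5\right)^{4} = 50^{4} = 6250000$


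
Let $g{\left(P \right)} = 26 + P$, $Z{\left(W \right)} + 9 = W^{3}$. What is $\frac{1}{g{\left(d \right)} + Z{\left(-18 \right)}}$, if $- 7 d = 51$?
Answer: $- \frac{7}{40756} \approx -0.00017175$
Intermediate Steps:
$d = - \frac{51}{7}$ ($d = \left(- \frac{1}{7}\right) 51 = - \frac{51}{7} \approx -7.2857$)
$Z{\left(W \right)} = -9 + W^{3}$
$\frac{1}{g{\left(d \right)} + Z{\left(-18 \right)}} = \frac{1}{\left(26 - \frac{51}{7}\right) + \left(-9 + \left(-18\right)^{3}\right)} = \frac{1}{\frac{131}{7} - 5841} = \frac{1}{- \frac{40756}{7}} = - \frac{7}{40756}$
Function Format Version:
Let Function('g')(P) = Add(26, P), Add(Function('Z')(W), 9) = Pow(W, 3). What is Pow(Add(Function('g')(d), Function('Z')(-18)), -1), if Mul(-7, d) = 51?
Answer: Rational(-7, 40756) ≈ -0.00017175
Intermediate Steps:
d = Rational(-51, 7) (d = Mul(Rational(-1, 7), 51) = Rational(-51, 7) ≈ -7.2857)
Function('Z')(W) = Add(-9, Pow(W, 3))
Pow(Add(Function('g')(d), Function('Z')(-18)), -1) = Pow(Add(Add(26, Rational(-51, 7)), Add(-9, Pow(-18, 3))), -1) = Pow(Add(Rational(131, 7), Add(-9, -5832)), -1) = Pow(Add(Rational(131, 7), -5841), -1) = Pow(Rational(-40756, 7), -1) = Rational(-7, 40756)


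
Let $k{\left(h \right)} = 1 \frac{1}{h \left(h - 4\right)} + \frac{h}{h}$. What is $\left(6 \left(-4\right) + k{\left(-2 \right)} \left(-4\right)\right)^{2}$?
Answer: $\frac{7225}{9} \approx 802.78$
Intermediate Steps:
$k{\left(h \right)} = 1 + \frac{1}{h \left(-4 + h\right)}$ ($k{\left(h \right)} = 1 \frac{1}{h \left(-4 + h\right)} + 1 = \frac{1}{h \left(-4 + h\right)} + 1 = 1 + \frac{1}{h \left(-4 + h\right)}$)
$\left(6 \left(-4\right) + k{\left(-2 \right)} \left(-4\right)\right)^{2} = \left(6 \left(-4\right) + \frac{1 + \left(-2\right)^{2} - -8}{\left(-2\right) \left(-4 - 2\right)} \left(-4\right)\right)^{2} = \left(-24 + - \frac{1 + 4 + 8}{2 \left(-6\right)} \left(-4\right)\right)^{2} = \left(-24 + \left(- \frac{1}{2}\right) \left(- \frac{1}{6}\right) 13 \left(-4\right)\right)^{2} = \left(-24 + \frac{13}{12} \left(-4\right)\right)^{2} = \left(-24 - \frac{13}{3}\right)^{2} = \left(- \frac{85}{3}\right)^{2} = \frac{7225}{9}$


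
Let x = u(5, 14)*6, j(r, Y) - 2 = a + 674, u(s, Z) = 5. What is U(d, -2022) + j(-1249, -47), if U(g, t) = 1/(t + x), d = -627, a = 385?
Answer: 2113511/1992 ≈ 1061.0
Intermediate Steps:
j(r, Y) = 1061 (j(r, Y) = 2 + (385 + 674) = 2 + 1059 = 1061)
x = 30 (x = 5*6 = 30)
U(g, t) = 1/(30 + t) (U(g, t) = 1/(t + 30) = 1/(30 + t))
U(d, -2022) + j(-1249, -47) = 1/(30 - 2022) + 1061 = 1/(-1992) + 1061 = -1/1992 + 1061 = 2113511/1992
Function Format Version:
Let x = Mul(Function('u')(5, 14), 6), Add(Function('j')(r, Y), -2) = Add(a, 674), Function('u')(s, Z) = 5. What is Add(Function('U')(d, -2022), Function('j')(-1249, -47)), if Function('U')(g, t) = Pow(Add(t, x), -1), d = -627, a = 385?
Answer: Rational(2113511, 1992) ≈ 1061.0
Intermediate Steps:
Function('j')(r, Y) = 1061 (Function('j')(r, Y) = Add(2, Add(385, 674)) = Add(2, 1059) = 1061)
x = 30 (x = Mul(5, 6) = 30)
Function('U')(g, t) = Pow(Add(30, t), -1) (Function('U')(g, t) = Pow(Add(t, 30), -1) = Pow(Add(30, t), -1))
Add(Function('U')(d, -2022), Function('j')(-1249, -47)) = Add(Pow(Add(30, -2022), -1), 1061) = Add(Pow(-1992, -1), 1061) = Add(Rational(-1, 1992), 1061) = Rational(2113511, 1992)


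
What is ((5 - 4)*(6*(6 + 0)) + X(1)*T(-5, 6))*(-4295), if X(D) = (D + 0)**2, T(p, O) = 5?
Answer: -176095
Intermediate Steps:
X(D) = D**2
((5 - 4)*(6*(6 + 0)) + X(1)*T(-5, 6))*(-4295) = ((5 - 4)*(6*(6 + 0)) + 1**2*5)*(-4295) = (1*(6*6) + 1*5)*(-4295) = (1*36 + 5)*(-4295) = (36 + 5)*(-4295) = 41*(-4295) = -176095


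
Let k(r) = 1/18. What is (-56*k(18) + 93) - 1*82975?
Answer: -745966/9 ≈ -82885.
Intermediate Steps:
k(r) = 1/18
(-56*k(18) + 93) - 1*82975 = (-56*1/18 + 93) - 1*82975 = (-28/9 + 93) - 82975 = 809/9 - 82975 = -745966/9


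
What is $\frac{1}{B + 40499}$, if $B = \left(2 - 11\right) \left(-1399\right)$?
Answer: $\frac{1}{53090} \approx 1.8836 \cdot 10^{-5}$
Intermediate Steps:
$B = 12591$ ($B = \left(-9\right) \left(-1399\right) = 12591$)
$\frac{1}{B + 40499} = \frac{1}{12591 + 40499} = \frac{1}{53090}$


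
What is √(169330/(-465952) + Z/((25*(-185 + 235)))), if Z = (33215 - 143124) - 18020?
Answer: I*√217761341814097/1456100 ≈ 10.134*I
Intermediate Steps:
Z = -127929 (Z = -109909 - 18020 = -127929)
√(169330/(-465952) + Z/((25*(-185 + 235)))) = √(169330/(-465952) - 127929*1/(25*(-185 + 235))) = √(169330*(-1/465952) - 127929/(25*50)) = √(-84665/232976 - 127929/1250) = √(-14955108977/145610000) = I*√217761341814097/1456100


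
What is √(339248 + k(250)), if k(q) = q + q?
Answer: 2*√84937 ≈ 582.88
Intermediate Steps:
k(q) = 2*q
√(339248 + k(250)) = √(339248 + 2*250) = √(339248 + 500) = √339748 = 2*√84937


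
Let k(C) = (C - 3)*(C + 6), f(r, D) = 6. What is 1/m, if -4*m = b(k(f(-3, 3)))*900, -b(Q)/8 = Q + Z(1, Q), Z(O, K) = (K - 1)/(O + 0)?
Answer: 1/127800 ≈ 7.8247e-6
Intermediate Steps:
k(C) = (-3 + C)*(6 + C)
Z(O, K) = (-1 + K)/O
b(Q) = 8 - 16*Q (b(Q) = -8*(Q + (-1 + Q)/1) = -8*(Q + 1*(-1 + Q)) = -8*(Q + (-1 + Q)) = -8*(-1 + 2*Q) = 8 - 16*Q)
m = 127800 (m = -(8 - 16*(-18 + 6**2 + 3*6))*900/4 = -(8 - 16*(-18 + 36 + 18))*900/4 = -(8 - 16*36)*900/4 = -(8 - 576)*900/4 = -(-142)*900 = -1/4*(-511200) = 127800)
1/m = 1/127800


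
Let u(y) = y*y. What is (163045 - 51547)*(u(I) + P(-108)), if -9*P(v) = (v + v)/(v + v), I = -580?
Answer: 112523744434/3 ≈ 3.7508e+10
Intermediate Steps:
u(y) = y**2
P(v) = -1/9 (P(v) = -(v + v)/(9*(v + v)) = -2*v/(9*(2*v)) = -2*v*1/(2*v)/9 = -1/9*1 = -1/9)
(163045 - 51547)*(u(I) + P(-108)) = (163045 - 51547)*((-580)**2 - 1/9) = 111498*(336400 - 1/9) = 111498*(3027599/9) = 112523744434/3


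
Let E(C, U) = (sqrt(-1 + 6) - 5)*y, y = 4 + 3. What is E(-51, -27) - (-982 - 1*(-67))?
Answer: 880 + 7*sqrt(5) ≈ 895.65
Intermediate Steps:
y = 7
E(C, U) = -35 + 7*sqrt(5) (E(C, U) = (sqrt(-1 + 6) - 5)*7 = (sqrt(5) - 5)*7 = (-5 + sqrt(5))*7 = -35 + 7*sqrt(5))
E(-51, -27) - (-982 - 1*(-67)) = (-35 + 7*sqrt(5)) - (-982 - 1*(-67)) = (-35 + 7*sqrt(5)) - (-982 + 67) = (-35 + 7*sqrt(5)) - 1*(-915) = (-35 + 7*sqrt(5)) + 915 = 880 + 7*sqrt(5)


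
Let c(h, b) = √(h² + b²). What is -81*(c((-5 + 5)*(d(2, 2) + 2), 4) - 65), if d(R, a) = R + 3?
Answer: 4941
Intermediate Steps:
d(R, a) = 3 + R
c(h, b) = √(b² + h²)
-81*(c((-5 + 5)*(d(2, 2) + 2), 4) - 65) = -81*(√(4² + ((-5 + 5)*((3 + 2) + 2))²) - 65) = -81*(√(16 + (0*(5 + 2))²) - 65) = -81*(√(16 + (0*7)²) - 65) = -81*(√(16 + 0²) - 65) = -81*(√(16 + 0) - 65) = -81*(√16 - 65) = -81*(4 - 65) = -81*(-61) = 4941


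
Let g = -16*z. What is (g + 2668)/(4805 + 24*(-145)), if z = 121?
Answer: 732/1325 ≈ 0.55245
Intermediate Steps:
g = -1936 (g = -16*121 = -1936)
(g + 2668)/(4805 + 24*(-145)) = (-1936 + 2668)/(4805 + 24*(-145)) = 732/(4805 - 3480) = 732/1325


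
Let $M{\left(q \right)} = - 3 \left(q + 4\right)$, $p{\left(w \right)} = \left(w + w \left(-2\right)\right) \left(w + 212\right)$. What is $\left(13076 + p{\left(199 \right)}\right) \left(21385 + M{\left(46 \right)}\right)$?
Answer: $-1459120555$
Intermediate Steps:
$p{\left(w \right)} = - w \left(212 + w\right)$ ($p{\left(w \right)} = \left(w - 2 w\right) \left(212 + w\right) = - w \left(212 + w\right)$)
$M{\left(q \right)} = -12 - 3 q$ ($M{\left(q \right)} = - 3 \left(4 + q\right) = -12 - 3 q$)
$\left(13076 + p{\left(199 \right)}\right) \left(21385 + M{\left(46 \right)}\right) = \left(13076 - 199 \left(212 + 199\right)\right) \left(21385 - 150\right) = \left(13076 - 199 \cdot 411\right) \left(21385 - 150\right) = \left(13076 - 81789\right) \left(21385 - 150\right) = \left(-68713\right) 21235 = -1459120555$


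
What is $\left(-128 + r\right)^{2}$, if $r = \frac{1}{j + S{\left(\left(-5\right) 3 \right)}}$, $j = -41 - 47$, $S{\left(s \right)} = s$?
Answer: $\frac{173844225}{10609} \approx 16387.0$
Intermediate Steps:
$j = -88$ ($j = -41 - 47 = -88$)
$r = - \frac{1}{103}$ ($r = \frac{1}{-88 - 15} = \frac{1}{-103} = - \frac{1}{103} \approx -0.0097087$)
$\left(-128 + r\right)^{2} = \left(-128 - \frac{1}{103}\right)^{2} = \left(- \frac{13185}{103}\right)^{2} = \frac{173844225}{10609}$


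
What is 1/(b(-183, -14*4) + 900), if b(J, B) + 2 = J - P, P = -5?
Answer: 1/720 ≈ 0.0013889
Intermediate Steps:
b(J, B) = 3 + J (b(J, B) = -2 + (J - 1*(-5)) = -2 + (J + 5) = -2 + (5 + J) = 3 + J)
1/(b(-183, -14*4) + 900) = 1/((3 - 183) + 900) = 1/(-180 + 900) = 1/720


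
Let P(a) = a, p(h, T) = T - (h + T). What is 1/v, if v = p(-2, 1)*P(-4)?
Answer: -⅛ ≈ -0.12500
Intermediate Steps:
p(h, T) = -h (p(h, T) = T - (T + h) = T + (-T - h) = -h)
v = -8 (v = -1*(-2)*(-4) = 2*(-4) = -8)
1/v = 1/(-8) = -⅛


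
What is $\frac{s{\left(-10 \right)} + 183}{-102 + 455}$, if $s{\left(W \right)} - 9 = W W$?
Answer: $\frac{292}{353} \approx 0.8272$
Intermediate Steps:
$s{\left(W \right)} = 9 + W^{2}$ ($s{\left(W \right)} = 9 + W W = 9 + W^{2}$)
$\frac{s{\left(-10 \right)} + 183}{-102 + 455} = \frac{\left(9 + \left(-10\right)^{2}\right) + 183}{-102 + 455} = \frac{\left(9 + 100\right) + 183}{353} = \left(109 + 183\right) \frac{1}{353} = 292 \cdot \frac{1}{353} = \frac{292}{353}$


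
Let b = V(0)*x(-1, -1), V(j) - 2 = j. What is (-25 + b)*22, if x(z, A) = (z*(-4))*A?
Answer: -726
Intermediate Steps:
V(j) = 2 + j
x(z, A) = -4*A*z (x(z, A) = (-4*z)*A = -4*A*z)
b = -8 (b = (2 + 0)*(-4*(-1)*(-1)) = 2*(-4) = -8)
(-25 + b)*22 = (-25 - 8)*22 = -33*22 = -726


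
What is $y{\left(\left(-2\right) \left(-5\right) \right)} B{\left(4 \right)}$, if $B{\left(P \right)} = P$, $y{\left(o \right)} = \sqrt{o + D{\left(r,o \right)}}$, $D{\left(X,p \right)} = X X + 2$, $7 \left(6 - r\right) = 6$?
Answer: $\frac{8 \sqrt{471}}{7} \approx 24.803$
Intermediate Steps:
$r = \frac{36}{7}$ ($r = 6 - \frac{6}{7} = \frac{36}{7} \approx 5.1429$)
$D{\left(X,p \right)} = 2 + X^{2}$ ($D{\left(X,p \right)} = X^{2} + 2 = 2 + X^{2}$)
$y{\left(o \right)} = \sqrt{\frac{1394}{49} + o}$ ($y{\left(o \right)} = \sqrt{o + \left(2 + \left(\frac{36}{7}\right)^{2}\right)} = \sqrt{o + \left(2 + \frac{1296}{49}\right)} = \sqrt{o + \frac{1394}{49}} = \sqrt{\frac{1394}{49} + o}$)
$y{\left(\left(-2\right) \left(-5\right) \right)} B{\left(4 \right)} = \frac{\sqrt{1394 + 49 \left(\left(-2\right) \left(-5\right)\right)}}{7} \cdot 4 = \frac{\sqrt{1394 + 49 \cdot 10}}{7} \cdot 4 = \frac{\sqrt{1394 + 490}}{7} \cdot 4 = \frac{\sqrt{1884}}{7} \cdot 4 = \frac{2 \sqrt{471}}{7} \cdot 4 = \frac{8 \sqrt{471}}{7}$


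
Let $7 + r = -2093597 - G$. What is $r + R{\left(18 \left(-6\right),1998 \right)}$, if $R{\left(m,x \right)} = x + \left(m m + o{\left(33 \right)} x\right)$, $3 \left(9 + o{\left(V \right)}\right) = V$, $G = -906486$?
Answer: $-1169460$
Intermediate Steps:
$o{\left(V \right)} = -9 + \frac{V}{3}$
$r = -1187118$ ($r = -7 - 1187111 = -1187118$)
$R{\left(m,x \right)} = m^{2} + 3 x$ ($R{\left(m,x \right)} = x + \left(m m + \left(-9 + \frac{1}{3} \cdot 33\right) x\right) = x + \left(m^{2} + \left(-9 + 11\right) x\right) = x + \left(m^{2} + 2 x\right) = m^{2} + 3 x$)
$r + R{\left(18 \left(-6\right),1998 \right)} = -1187118 + \left(\left(18 \left(-6\right)\right)^{2} + 3 \cdot 1998\right) = -1187118 + \left(\left(-108\right)^{2} + 5994\right) = -1187118 + \left(11664 + 5994\right) = -1187118 + 17658 = -1169460$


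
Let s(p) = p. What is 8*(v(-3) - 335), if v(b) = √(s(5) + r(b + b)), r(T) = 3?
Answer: -2680 + 16*√2 ≈ -2657.4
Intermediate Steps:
v(b) = 2*√2 (v(b) = √(5 + 3) = √8 = 2*√2)
8*(v(-3) - 335) = 8*(2*√2 - 335) = 8*(-335 + 2*√2) = -2680 + 16*√2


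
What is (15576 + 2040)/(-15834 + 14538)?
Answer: -367/27 ≈ -13.593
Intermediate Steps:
(15576 + 2040)/(-15834 + 14538) = 17616/(-1296) = 17616*(-1/1296) = -367/27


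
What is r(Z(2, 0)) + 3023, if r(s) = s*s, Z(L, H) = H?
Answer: 3023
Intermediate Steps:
r(s) = s**2
r(Z(2, 0)) + 3023 = 0**2 + 3023 = 0 + 3023 = 3023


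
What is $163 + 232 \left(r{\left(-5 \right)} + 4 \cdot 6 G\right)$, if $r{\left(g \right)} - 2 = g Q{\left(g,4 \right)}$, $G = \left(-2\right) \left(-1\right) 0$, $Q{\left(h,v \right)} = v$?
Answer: $-4013$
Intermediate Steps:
$G = 0$ ($G = 2 \cdot 0 = 0$)
$r{\left(g \right)} = 2 + 4 g$ ($r{\left(g \right)} = 2 + g 4 = 2 + 4 g$)
$163 + 232 \left(r{\left(-5 \right)} + 4 \cdot 6 G\right) = 163 + 232 \left(\left(2 + 4 \left(-5\right)\right) + 4 \cdot 6 \cdot 0\right) = 163 + 232 \left(\left(2 - 20\right) + 24 \cdot 0\right) = 163 + 232 \left(-18 + 0\right) = 163 + 232 \left(-18\right) = 163 - 4176 = -4013$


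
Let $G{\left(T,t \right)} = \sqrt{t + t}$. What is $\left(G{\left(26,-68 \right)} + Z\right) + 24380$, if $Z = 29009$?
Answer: $53389 + 2 i \sqrt{34} \approx 53389.0 + 11.662 i$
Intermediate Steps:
$G{\left(T,t \right)} = \sqrt{2} \sqrt{t}$ ($G{\left(T,t \right)} = \sqrt{2 t} = \sqrt{2} \sqrt{t}$)
$\left(G{\left(26,-68 \right)} + Z\right) + 24380 = \left(\sqrt{2} \sqrt{-68} + 29009\right) + 24380 = \left(\sqrt{2} \cdot 2 i \sqrt{17} + 29009\right) + 24380 = \left(2 i \sqrt{34} + 29009\right) + 24380 = \left(29009 + 2 i \sqrt{34}\right) + 24380 = 53389 + 2 i \sqrt{34}$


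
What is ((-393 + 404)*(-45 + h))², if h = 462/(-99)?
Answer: 2686321/9 ≈ 2.9848e+5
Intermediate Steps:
h = -14/3 (h = 462*(-1/99) = -14/3 ≈ -4.6667)
((-393 + 404)*(-45 + h))² = ((-393 + 404)*(-45 - 14/3))² = (11*(-149/3))² = (-1639/3)² = 2686321/9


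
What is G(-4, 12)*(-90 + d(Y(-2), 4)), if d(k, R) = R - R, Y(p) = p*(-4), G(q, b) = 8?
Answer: -720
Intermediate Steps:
Y(p) = -4*p
d(k, R) = 0
G(-4, 12)*(-90 + d(Y(-2), 4)) = 8*(-90 + 0) = 8*(-90) = -720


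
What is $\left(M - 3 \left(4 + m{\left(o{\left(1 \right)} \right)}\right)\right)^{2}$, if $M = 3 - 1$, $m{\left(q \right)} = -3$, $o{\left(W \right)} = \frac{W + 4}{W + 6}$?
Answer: $1$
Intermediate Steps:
$o{\left(W \right)} = \frac{4 + W}{6 + W}$
$M = 2$ ($M = 3 - 1 = 2$)
$\left(M - 3 \left(4 + m{\left(o{\left(1 \right)} \right)}\right)\right)^{2} = \left(2 - 3 \left(4 - 3\right)\right)^{2} = \left(2 - 3\right)^{2} = \left(-1\right)^{2} = 1$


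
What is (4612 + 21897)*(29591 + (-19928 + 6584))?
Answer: 430691723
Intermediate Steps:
(4612 + 21897)*(29591 + (-19928 + 6584)) = 26509*(29591 - 13344) = 26509*16247 = 430691723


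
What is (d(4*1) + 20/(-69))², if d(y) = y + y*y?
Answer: 1849600/4761 ≈ 388.49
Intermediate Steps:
d(y) = y + y²
(d(4*1) + 20/(-69))² = ((4*1)*(1 + 4*1) + 20/(-69))² = (4*(1 + 4) + 20*(-1/69))² = (4*5 - 20/69)² = (20 - 20/69)² = (1360/69)² = 1849600/4761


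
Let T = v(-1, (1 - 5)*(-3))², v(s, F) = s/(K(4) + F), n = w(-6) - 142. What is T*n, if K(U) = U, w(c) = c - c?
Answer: -71/128 ≈ -0.55469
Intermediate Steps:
w(c) = 0
n = -142 (n = 0 - 142 = -142)
v(s, F) = s/(4 + F)
T = 1/256 (T = (-1/(4 + (1 - 5)*(-3)))² = (-1/(4 - 4*(-3)))² = (-1/(4 + 12))² = (-1/16)² = 1/256 ≈ 0.0039063)
T*n = (1/256)*(-142) = -71/128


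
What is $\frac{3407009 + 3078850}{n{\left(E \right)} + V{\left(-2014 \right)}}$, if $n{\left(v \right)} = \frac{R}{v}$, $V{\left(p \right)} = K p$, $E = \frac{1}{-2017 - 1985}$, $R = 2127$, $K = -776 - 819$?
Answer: $- \frac{6485859}{5299924} \approx -1.2238$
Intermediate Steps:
$K = -1595$
$E = - \frac{1}{4002}$ ($E = \frac{1}{-4002} = - \frac{1}{4002} \approx -0.00024988$)
$V{\left(p \right)} = - 1595 p$
$n{\left(v \right)} = \frac{2127}{v}$
$\frac{3407009 + 3078850}{n{\left(E \right)} + V{\left(-2014 \right)}} = \frac{3407009 + 3078850}{\frac{2127}{- \frac{1}{4002}} - -3212330} = \frac{6485859}{2127 \left(-4002\right) + 3212330} = \frac{6485859}{-8512254 + 3212330} = \frac{6485859}{-5299924} = 6485859 \left(- \frac{1}{5299924}\right) = - \frac{6485859}{5299924}$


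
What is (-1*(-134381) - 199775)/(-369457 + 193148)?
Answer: 9342/25187 ≈ 0.37091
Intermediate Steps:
(-1*(-134381) - 199775)/(-369457 + 193148) = (134381 - 199775)/(-176309) = -65394*(-1/176309) = 9342/25187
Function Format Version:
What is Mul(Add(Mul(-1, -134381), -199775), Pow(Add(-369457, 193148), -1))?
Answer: Rational(9342, 25187) ≈ 0.37091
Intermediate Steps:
Mul(Add(Mul(-1, -134381), -199775), Pow(Add(-369457, 193148), -1)) = Mul(Add(134381, -199775), Pow(-176309, -1)) = Mul(-65394, Rational(-1, 176309)) = Rational(9342, 25187)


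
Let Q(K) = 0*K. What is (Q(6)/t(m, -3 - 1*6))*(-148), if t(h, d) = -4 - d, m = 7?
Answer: 0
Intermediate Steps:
Q(K) = 0
(Q(6)/t(m, -3 - 1*6))*(-148) = (0/(-4 - (-3 - 1*6)))*(-148) = (0/(-4 - (-3 - 6)))*(-148) = (0/(-4 - 1*(-9)))*(-148) = (0/(-4 + 9))*(-148) = (0/5)*(-148) = (0*(⅕))*(-148) = 0*(-148) = 0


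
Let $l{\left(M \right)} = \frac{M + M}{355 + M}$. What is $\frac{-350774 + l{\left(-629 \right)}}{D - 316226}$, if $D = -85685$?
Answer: $\frac{48055409}{55061807} \approx 0.87275$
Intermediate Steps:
$l{\left(M \right)} = \frac{2 M}{355 + M}$
$\frac{-350774 + l{\left(-629 \right)}}{D - 316226} = \frac{-350774 + 2 \left(-629\right) \frac{1}{355 - 629}}{-85685 - 316226} = \frac{-350774 + 2 \left(-629\right) \frac{1}{-274}}{-401911} = \left(-350774 + 2 \left(-629\right) \left(- \frac{1}{274}\right)\right) \left(- \frac{1}{401911}\right) = \left(-350774 + \frac{629}{137}\right) \left(- \frac{1}{401911}\right) = \left(- \frac{48055409}{137}\right) \left(- \frac{1}{401911}\right) = \frac{48055409}{55061807}$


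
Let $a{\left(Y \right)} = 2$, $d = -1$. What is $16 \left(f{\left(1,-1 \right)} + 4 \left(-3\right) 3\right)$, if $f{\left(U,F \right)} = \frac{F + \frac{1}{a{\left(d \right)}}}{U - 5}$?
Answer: $-574$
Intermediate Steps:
$f{\left(U,F \right)} = \frac{\frac{1}{2} + F}{-5 + U}$ ($f{\left(U,F \right)} = \frac{F + \frac{1}{2}}{U - 5} = \frac{F + \frac{1}{2}}{-5 + U} = \frac{\frac{1}{2} + F}{-5 + U}$)
$16 \left(f{\left(1,-1 \right)} + 4 \left(-3\right) 3\right) = 16 \left(\frac{\frac{1}{2} - 1}{-5 + 1} + 4 \left(-3\right) 3\right) = 16 \left(\frac{1}{-4} \left(- \frac{1}{2}\right) - 36\right) = 16 \left(\left(- \frac{1}{4}\right) \left(- \frac{1}{2}\right) - 36\right) = 16 \left(\frac{1}{8} - 36\right) = 16 \left(- \frac{287}{8}\right) = -574$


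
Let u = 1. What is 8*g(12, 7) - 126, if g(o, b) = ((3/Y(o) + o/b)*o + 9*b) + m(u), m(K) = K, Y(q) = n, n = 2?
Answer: 4862/7 ≈ 694.57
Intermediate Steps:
Y(q) = 2
g(o, b) = 1 + 9*b + o*(3/2 + o/b) (g(o, b) = ((3/2 + o/b)*o + 9*b) + 1 = (o*(3/2 + o/b) + 9*b) + 1 = (9*b + o*(3/2 + o/b)) + 1 = 1 + 9*b + o*(3/2 + o/b))
8*g(12, 7) - 126 = 8*(1 + 9*7 + (3/2)*12 + 12²/7) - 126 = 8*(1 + 63 + 18 + (⅐)*144) - 126 = 8*(1 + 63 + 18 + 144/7) - 126 = 8*(718/7) - 126 = 5744/7 - 126 = 4862/7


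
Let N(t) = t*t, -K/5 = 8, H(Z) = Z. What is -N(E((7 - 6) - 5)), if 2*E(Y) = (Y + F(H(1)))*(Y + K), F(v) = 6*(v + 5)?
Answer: -495616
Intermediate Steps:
K = -40 (K = -5*8 = -40)
F(v) = 30 + 6*v (F(v) = 6*(5 + v) = 30 + 6*v)
E(Y) = (-40 + Y)*(36 + Y)/2 (E(Y) = ((Y + (30 + 6*1))*(Y - 40))/2 = ((Y + (30 + 6))*(-40 + Y))/2 = ((Y + 36)*(-40 + Y))/2 = ((36 + Y)*(-40 + Y))/2 = ((-40 + Y)*(36 + Y))/2 = (-40 + Y)*(36 + Y)/2)
N(t) = t²
-N(E((7 - 6) - 5)) = -(-720 + ((7 - 6) - 5)²/2 - 2*((7 - 6) - 5))² = -(-720 + (1 - 5)²/2 - 2*(1 - 5))² = -(-720 + (½)*(-4)² - 2*(-4))² = -(-720 + (½)*16 + 8)² = -(-720 + 8 + 8)² = -1*(-704)² = -1*495616 = -495616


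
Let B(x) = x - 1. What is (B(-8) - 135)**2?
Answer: 20736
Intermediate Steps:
B(x) = -1 + x
(B(-8) - 135)**2 = ((-1 - 8) - 135)**2 = (-9 - 135)**2 = (-144)**2 = 20736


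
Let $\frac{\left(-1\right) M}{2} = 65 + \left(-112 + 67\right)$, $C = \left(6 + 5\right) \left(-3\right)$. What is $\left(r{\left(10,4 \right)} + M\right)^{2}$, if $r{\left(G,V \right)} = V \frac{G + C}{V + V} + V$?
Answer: $\frac{9025}{4} \approx 2256.3$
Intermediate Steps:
$C = -33$ ($C = 11 \left(-3\right) = -33$)
$r{\left(G,V \right)} = - \frac{33}{2} + V + \frac{G}{2}$ ($r{\left(G,V \right)} = V \frac{G - 33}{V + V} + V = V \frac{-33 + G}{2 V} + V = \left(- \frac{33}{2} + \frac{G}{2}\right) + V = - \frac{33}{2} + V + \frac{G}{2}$)
$M = -40$ ($M = - 2 \left(65 + \left(-112 + 67\right)\right) = - 2 \left(65 - 45\right) = \left(-2\right) 20 = -40$)
$\left(r{\left(10,4 \right)} + M\right)^{2} = \left(\left(- \frac{33}{2} + 4 + \frac{1}{2} \cdot 10\right) - 40\right)^{2} = \left(\left(- \frac{33}{2} + 4 + 5\right) - 40\right)^{2} = \left(- \frac{15}{2} - 40\right)^{2} = \left(- \frac{95}{2}\right)^{2} = \frac{9025}{4}$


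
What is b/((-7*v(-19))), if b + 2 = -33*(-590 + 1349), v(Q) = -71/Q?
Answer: 475931/497 ≈ 957.61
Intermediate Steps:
b = -25049 (b = -2 - 33*(-590 + 1349) = -2 - 33*759 = -2 - 25047 = -25049)
b/((-7*v(-19))) = -25049/((-(-497)/(-19))) = -25049/((-(-497)*(-1)/19)) = -25049/((-7*71/19)) = -25049/(-497/19) = -25049*(-19/497) = 475931/497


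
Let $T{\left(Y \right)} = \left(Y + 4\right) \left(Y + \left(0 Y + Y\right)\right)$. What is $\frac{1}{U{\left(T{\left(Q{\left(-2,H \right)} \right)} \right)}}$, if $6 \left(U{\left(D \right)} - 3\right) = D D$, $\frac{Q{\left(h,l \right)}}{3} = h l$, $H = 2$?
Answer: $\frac{1}{6147} \approx 0.00016268$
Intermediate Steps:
$Q{\left(h,l \right)} = 3 h l$
$T{\left(Y \right)} = 2 Y \left(4 + Y\right)$ ($T{\left(Y \right)} = \left(4 + Y\right) \left(Y + \left(0 + Y\right)\right) = \left(4 + Y\right) \left(Y + Y\right) = \left(4 + Y\right) 2 Y = 2 Y \left(4 + Y\right)$)
$U{\left(D \right)} = 3 + \frac{D^{2}}{6}$ ($U{\left(D \right)} = 3 + \frac{D D}{6} = 3 + \frac{D^{2}}{6}$)
$\frac{1}{U{\left(T{\left(Q{\left(-2,H \right)} \right)} \right)}} = \frac{1}{3 + \frac{\left(2 \cdot 3 \left(-2\right) 2 \left(4 + 3 \left(-2\right) 2\right)\right)^{2}}{6}} = \frac{1}{3 + \frac{\left(2 \left(-12\right) \left(4 - 12\right)\right)^{2}}{6}} = \frac{1}{3 + \frac{\left(2 \left(-12\right) \left(-8\right)\right)^{2}}{6}} = \frac{1}{3 + \frac{192^{2}}{6}} = \frac{1}{3 + \frac{1}{6} \cdot 36864} = \frac{1}{3 + 6144} = \frac{1}{6147}$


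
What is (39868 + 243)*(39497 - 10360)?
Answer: 1168714207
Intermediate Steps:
(39868 + 243)*(39497 - 10360) = 40111*29137 = 1168714207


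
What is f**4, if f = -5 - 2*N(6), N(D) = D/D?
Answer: 2401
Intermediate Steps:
N(D) = 1
f = -7 (f = -5 - 2*1 = -5 - 2 = -7)
f**4 = (-7)**4 = 2401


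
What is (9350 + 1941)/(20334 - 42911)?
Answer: -11291/22577 ≈ -0.50011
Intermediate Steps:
(9350 + 1941)/(20334 - 42911) = 11291/(-22577) = 11291*(-1/22577) = -11291/22577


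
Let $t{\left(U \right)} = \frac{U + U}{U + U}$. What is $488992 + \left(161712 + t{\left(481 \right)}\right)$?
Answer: $650705$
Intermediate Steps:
$t{\left(U \right)} = 1$ ($t{\left(U \right)} = \frac{2 U}{2 U} = 2 U \frac{1}{2 U} = 1$)
$488992 + \left(161712 + t{\left(481 \right)}\right) = 488992 + \left(161712 + 1\right) = 488992 + 161713 = 650705$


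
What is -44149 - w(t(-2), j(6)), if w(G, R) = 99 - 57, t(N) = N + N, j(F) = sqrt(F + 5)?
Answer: -44191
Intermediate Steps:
j(F) = sqrt(5 + F)
t(N) = 2*N
w(G, R) = 42
-44149 - w(t(-2), j(6)) = -44149 - 1*42 = -44149 - 42 = -44191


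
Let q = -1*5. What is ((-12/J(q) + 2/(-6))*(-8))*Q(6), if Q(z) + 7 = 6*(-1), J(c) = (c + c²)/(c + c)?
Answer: 1768/3 ≈ 589.33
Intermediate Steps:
q = -5
J(c) = (c + c²)/(2*c) (J(c) = (c + c²)/((2*c)) = (c + c²)*(1/(2*c)) = (c + c²)/(2*c))
Q(z) = -13 (Q(z) = -7 + 6*(-1) = -7 - 6 = -13)
((-12/J(q) + 2/(-6))*(-8))*Q(6) = ((-12/(½ + (½)*(-5)) + 2/(-6))*(-8))*(-13) = ((-12/(½ - 5/2) + 2*(-⅙))*(-8))*(-13) = ((-12/(-2) - ⅓)*(-8))*(-13) = ((-12*(-½) - ⅓)*(-8))*(-13) = ((6 - ⅓)*(-8))*(-13) = ((17/3)*(-8))*(-13) = -136/3*(-13) = 1768/3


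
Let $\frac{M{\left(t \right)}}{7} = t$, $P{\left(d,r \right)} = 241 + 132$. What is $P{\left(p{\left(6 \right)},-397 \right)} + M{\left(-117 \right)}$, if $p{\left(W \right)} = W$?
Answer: $-446$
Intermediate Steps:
$P{\left(d,r \right)} = 373$
$M{\left(t \right)} = 7 t$
$P{\left(p{\left(6 \right)},-397 \right)} + M{\left(-117 \right)} = 373 + 7 \left(-117\right) = 373 - 819 = -446$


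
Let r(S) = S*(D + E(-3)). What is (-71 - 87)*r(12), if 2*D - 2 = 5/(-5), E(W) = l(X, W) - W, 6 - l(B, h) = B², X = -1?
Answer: -16116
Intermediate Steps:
l(B, h) = 6 - B²
E(W) = 5 - W (E(W) = (6 - 1*(-1)²) - W = (6 - 1*1) - W = (6 - 1) - W = 5 - W)
D = ½ (D = 1 + (5/(-5))/2 = 1 + (5*(-⅕))/2 = 1 + (½)*(-1) = 1 - ½ = ½ ≈ 0.50000)
r(S) = 17*S/2 (r(S) = S*(½ + (5 - 1*(-3))) = S*(½ + (5 + 3)) = S*(½ + 8) = S*(17/2) = 17*S/2)
(-71 - 87)*r(12) = (-71 - 87)*((17/2)*12) = -158*102 = -16116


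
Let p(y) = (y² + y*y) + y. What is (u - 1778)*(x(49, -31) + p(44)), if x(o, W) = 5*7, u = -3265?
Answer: -19924893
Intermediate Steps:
x(o, W) = 35
p(y) = y + 2*y² (p(y) = (y² + y²) + y = 2*y² + y = y + 2*y²)
(u - 1778)*(x(49, -31) + p(44)) = (-3265 - 1778)*(35 + 44*(1 + 2*44)) = -5043*(35 + 44*(1 + 88)) = -5043*(35 + 44*89) = -5043*(35 + 3916) = -5043*3951 = -19924893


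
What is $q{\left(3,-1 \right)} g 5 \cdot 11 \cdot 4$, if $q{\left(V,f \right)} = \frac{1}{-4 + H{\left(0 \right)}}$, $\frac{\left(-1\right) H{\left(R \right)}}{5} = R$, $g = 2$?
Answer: $-110$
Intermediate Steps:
$H{\left(R \right)} = - 5 R$
$q{\left(V,f \right)} = - \frac{1}{4}$ ($q{\left(V,f \right)} = \frac{1}{-4 - 0} = \frac{1}{-4 + 0} = \frac{1}{-4} = - \frac{1}{4}$)
$q{\left(3,-1 \right)} g 5 \cdot 11 \cdot 4 = \left(- \frac{1}{4}\right) 2 \cdot 5 \cdot 11 \cdot 4 = \left(- \frac{1}{2}\right) 5 \cdot 11 \cdot 4 = \left(- \frac{5}{2}\right) 11 \cdot 4 = \left(- \frac{55}{2}\right) 4 = -110$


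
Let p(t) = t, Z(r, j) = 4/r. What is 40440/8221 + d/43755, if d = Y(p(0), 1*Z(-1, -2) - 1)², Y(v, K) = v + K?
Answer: 353931545/71941971 ≈ 4.9197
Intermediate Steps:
Y(v, K) = K + v
d = 25 (d = ((1*(4/(-1)) - 1) + 0)² = ((1*(4*(-1)) - 1) + 0)² = ((1*(-4) - 1) + 0)² = ((-4 - 1) + 0)² = (-5 + 0)² = (-5)² = 25)
40440/8221 + d/43755 = 40440/8221 + 25/43755 = 40440*(1/8221) + 25*(1/43755) = 40440/8221 + 5/8751 = 353931545/71941971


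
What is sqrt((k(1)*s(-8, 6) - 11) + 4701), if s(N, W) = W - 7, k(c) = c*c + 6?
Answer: sqrt(4683) ≈ 68.432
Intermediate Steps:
k(c) = 6 + c**2 (k(c) = c**2 + 6 = 6 + c**2)
s(N, W) = -7 + W
sqrt((k(1)*s(-8, 6) - 11) + 4701) = sqrt(((6 + 1**2)*(-7 + 6) - 11) + 4701) = sqrt(((6 + 1)*(-1) - 11) + 4701) = sqrt((7*(-1) - 11) + 4701) = sqrt((-7 - 11) + 4701) = sqrt(-18 + 4701) = sqrt(4683)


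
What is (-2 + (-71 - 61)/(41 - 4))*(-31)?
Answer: 6386/37 ≈ 172.59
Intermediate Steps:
(-2 + (-71 - 61)/(41 - 4))*(-31) = (-2 - 132/37)*(-31) = -206/37*(-31) = 6386/37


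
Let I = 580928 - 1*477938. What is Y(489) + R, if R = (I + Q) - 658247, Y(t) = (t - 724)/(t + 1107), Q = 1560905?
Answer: 1605013973/1596 ≈ 1.0056e+6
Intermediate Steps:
I = 102990 (I = 580928 - 477938 = 102990)
Y(t) = (-724 + t)/(1107 + t)
R = 1005648 (R = (102990 + 1560905) - 658247 = 1663895 - 658247 = 1005648)
Y(489) + R = (-724 + 489)/(1107 + 489) + 1005648 = -235/1596 + 1005648 = 1605013973/1596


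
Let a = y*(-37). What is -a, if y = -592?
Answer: -21904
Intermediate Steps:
a = 21904 (a = -592*(-37) = 21904)
-a = -1*21904 = -21904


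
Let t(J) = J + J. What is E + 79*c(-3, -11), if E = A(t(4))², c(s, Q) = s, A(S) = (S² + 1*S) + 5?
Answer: 5692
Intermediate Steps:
t(J) = 2*J
A(S) = 5 + S + S² (A(S) = (S² + S) + 5 = (S + S²) + 5 = 5 + S + S²)
E = 5929 (E = (5 + 2*4 + (2*4)²)² = (5 + 8 + 8²)² = (5 + 8 + 64)² = 77² = 5929)
E + 79*c(-3, -11) = 5929 + 79*(-3) = 5929 - 237 = 5692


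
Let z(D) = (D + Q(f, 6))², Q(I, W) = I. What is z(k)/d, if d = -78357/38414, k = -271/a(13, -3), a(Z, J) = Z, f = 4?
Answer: -614124618/4414111 ≈ -139.13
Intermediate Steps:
k = -271/13 ≈ -20.846
z(D) = (4 + D)² (z(D) = (D + 4)² = (4 + D)²)
d = -78357/38414 (d = -78357*1/38414 = -78357/38414 ≈ -2.0398)
z(k)/d = (4 - 271/13)²/(-78357/38414) = (-219/13)²*(-38414/78357) = (47961/169)*(-38414/78357) = -614124618/4414111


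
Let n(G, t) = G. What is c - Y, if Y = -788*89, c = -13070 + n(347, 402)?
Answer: 57409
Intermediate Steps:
c = -12723 (c = -13070 + 347 = -12723)
Y = -70132
c - Y = -12723 - 1*(-70132) = -12723 + 70132 = 57409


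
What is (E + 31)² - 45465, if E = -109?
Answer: -39381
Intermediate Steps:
(E + 31)² - 45465 = (-109 + 31)² - 45465 = (-78)² - 45465 = 6084 - 45465 = -39381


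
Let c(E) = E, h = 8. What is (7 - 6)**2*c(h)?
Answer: 8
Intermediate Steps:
(7 - 6)**2*c(h) = (7 - 6)**2*8 = 1**2*8 = 1*8 = 8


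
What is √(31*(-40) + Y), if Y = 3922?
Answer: 3*√298 ≈ 51.788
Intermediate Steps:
√(31*(-40) + Y) = √(31*(-40) + 3922) = √(-1240 + 3922) = √2682 = 3*√298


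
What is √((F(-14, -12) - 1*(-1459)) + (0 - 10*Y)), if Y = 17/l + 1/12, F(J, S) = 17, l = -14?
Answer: √2623614/42 ≈ 38.566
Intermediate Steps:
Y = -95/84 (Y = 17/(-14) + 1/12 = 17*(-1/14) + 1*(1/12) = -17/14 + 1/12 = -95/84 ≈ -1.1310)
√((F(-14, -12) - 1*(-1459)) + (0 - 10*Y)) = √((17 - 1*(-1459)) + (0 - 10*(-95/84))) = √((17 + 1459) + (0 + 475/42)) = √(1476 + 475/42) = √(62467/42) = √2623614/42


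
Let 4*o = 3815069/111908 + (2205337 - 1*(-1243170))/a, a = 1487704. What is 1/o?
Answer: 166485979232/1515402233233 ≈ 0.10986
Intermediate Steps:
o = 1515402233233/166485979232 (o = (3815069/111908 + (2205337 - 1*(-1243170))/1487704)/4 = (3815069*(1/111908) + (2205337 + 1243170)*(1/1487704))/4 = (3815069/111908 + 3448507*(1/1487704))/4 = (3815069/111908 + 3448507/1487704)/4 = (¼)*(1515402233233/41621494808) = 1515402233233/166485979232 ≈ 9.1023)
1/o = 1/(1515402233233/166485979232) = 166485979232/1515402233233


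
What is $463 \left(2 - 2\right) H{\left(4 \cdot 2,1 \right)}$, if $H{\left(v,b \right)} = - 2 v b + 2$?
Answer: $0$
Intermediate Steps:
$H{\left(v,b \right)} = 2 - 2 b v$ ($H{\left(v,b \right)} = - 2 b v + 2 = 2 - 2 b v$)
$463 \left(2 - 2\right) H{\left(4 \cdot 2,1 \right)} = 463 \left(2 - 2\right) \left(2 - 2 \cdot 4 \cdot 2\right) = 463 \cdot 0 \left(2 - 2 \cdot 8\right) = 463 \cdot 0 \left(2 - 16\right) = 463 \cdot 0 \left(-14\right) = 463 \cdot 0 = 0$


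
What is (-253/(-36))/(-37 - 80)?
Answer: -253/4212 ≈ -0.060066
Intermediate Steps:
(-253/(-36))/(-37 - 80) = -253*(-1)/36/(-117) = -23*(-11/36)*(-1/117) = (253/36)*(-1/117) = -253/4212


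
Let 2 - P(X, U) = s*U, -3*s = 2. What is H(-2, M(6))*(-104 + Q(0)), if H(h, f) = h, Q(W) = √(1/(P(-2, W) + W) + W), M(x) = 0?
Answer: 208 - √2 ≈ 206.59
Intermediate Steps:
s = -⅔ (s = -⅓*2 = -⅔ ≈ -0.66667)
P(X, U) = 2 + 2*U/3 (P(X, U) = 2 - (-2)*U/3 = 2 + 2*U/3)
Q(W) = √(W + 1/(2 + 5*W/3)) (Q(W) = √(1/((2 + 2*W/3) + W) + W) = √(1/(2 + 5*W/3) + W) = √(W + 1/(2 + 5*W/3)))
H(-2, M(6))*(-104 + Q(0)) = -2*(-104 + √((3 + 0*(6 + 5*0))/(6 + 5*0))) = -2*(-104 + √((3 + 0*(6 + 0))/(6 + 0))) = -2*(-104 + √((3 + 0*6)/6)) = -2*(-104 + √((3 + 0)/6)) = -2*(-104 + √((⅙)*3)) = -2*(-104 + √(½)) = -2*(-104 + √2/2) = 208 - √2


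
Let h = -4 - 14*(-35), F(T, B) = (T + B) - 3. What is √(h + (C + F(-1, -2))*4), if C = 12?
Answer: √510 ≈ 22.583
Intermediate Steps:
F(T, B) = -3 + B + T (F(T, B) = (B + T) - 3 = -3 + B + T)
h = 486 (h = -4 + 490 = 486)
√(h + (C + F(-1, -2))*4) = √(486 + (12 + (-3 - 2 - 1))*4) = √(486 + (12 - 6)*4) = √(486 + 6*4) = √(486 + 24) = √510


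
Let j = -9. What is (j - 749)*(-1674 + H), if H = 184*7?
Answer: 292588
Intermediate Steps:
H = 1288
(j - 749)*(-1674 + H) = (-9 - 749)*(-1674 + 1288) = -758*(-386) = 292588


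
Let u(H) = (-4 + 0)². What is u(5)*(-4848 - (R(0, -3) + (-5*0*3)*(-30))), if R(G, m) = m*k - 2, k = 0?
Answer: -77536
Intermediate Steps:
u(H) = 16 (u(H) = (-4)² = 16)
R(G, m) = -2 (R(G, m) = m*0 - 2 = 0 - 2 = -2)
u(5)*(-4848 - (R(0, -3) + (-5*0*3)*(-30))) = 16*(-4848 - (-2 + (-5*0*3)*(-30))) = 16*(-4848 - (-2 + (0*3)*(-30))) = 16*(-4848 - (-2 + 0*(-30))) = 16*(-4848 - (-2 + 0)) = 16*(-4848 - 1*(-2)) = 16*(-4848 + 2) = 16*(-4846) = -77536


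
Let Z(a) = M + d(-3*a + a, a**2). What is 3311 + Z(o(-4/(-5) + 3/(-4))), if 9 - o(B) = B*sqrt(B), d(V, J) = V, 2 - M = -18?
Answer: 3313 + sqrt(5)/100 ≈ 3313.0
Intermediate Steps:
M = 20 (M = 2 - 1*(-18) = 2 + 18 = 20)
o(B) = 9 - B**(3/2) (o(B) = 9 - B*sqrt(B) = 9 - B**(3/2))
Z(a) = 20 - 2*a (Z(a) = 20 + (-3*a + a) = 20 - 2*a)
3311 + Z(o(-4/(-5) + 3/(-4))) = 3311 + (20 - 2*(9 - (-4/(-5) + 3/(-4))**(3/2))) = 3311 + (20 - 2*(9 - (-4*(-1/5) + 3*(-1/4))**(3/2))) = 3311 + (20 - 2*(9 - (4/5 - 3/4)**(3/2))) = 3311 + (20 - 2*(9 - (1/20)**(3/2))) = 3311 + (20 - 2*(9 - sqrt(5)/200)) = 3311 + (20 + (-18 + sqrt(5)/100)) = 3311 + (2 + sqrt(5)/100) = 3313 + sqrt(5)/100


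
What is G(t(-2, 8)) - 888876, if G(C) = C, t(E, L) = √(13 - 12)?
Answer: -888875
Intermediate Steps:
t(E, L) = 1 (t(E, L) = √1 = 1)
G(t(-2, 8)) - 888876 = 1 - 888876 = -888875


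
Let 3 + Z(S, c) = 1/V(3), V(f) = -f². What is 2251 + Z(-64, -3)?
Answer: 20231/9 ≈ 2247.9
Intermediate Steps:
Z(S, c) = -28/9 (Z(S, c) = -3 + 1/(-1*3²) = -3 + 1/(-1*9) = -3 + 1/(-9) = -3 - ⅑ = -28/9)
2251 + Z(-64, -3) = 2251 - 28/9 = 20231/9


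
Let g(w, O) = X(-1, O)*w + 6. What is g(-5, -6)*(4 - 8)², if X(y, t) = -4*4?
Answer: 1376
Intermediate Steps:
X(y, t) = -16
g(w, O) = 6 - 16*w (g(w, O) = -16*w + 6 = 6 - 16*w)
g(-5, -6)*(4 - 8)² = (6 - 16*(-5))*(4 - 8)² = (6 + 80)*(-4)² = 86*16 = 1376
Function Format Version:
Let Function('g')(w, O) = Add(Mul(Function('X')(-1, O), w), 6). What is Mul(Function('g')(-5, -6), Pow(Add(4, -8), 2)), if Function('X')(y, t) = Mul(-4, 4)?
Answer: 1376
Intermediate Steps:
Function('X')(y, t) = -16
Function('g')(w, O) = Add(6, Mul(-16, w)) (Function('g')(w, O) = Add(Mul(-16, w), 6) = Add(6, Mul(-16, w)))
Mul(Function('g')(-5, -6), Pow(Add(4, -8), 2)) = Mul(Add(6, Mul(-16, -5)), Pow(Add(4, -8), 2)) = Mul(Add(6, 80), Pow(-4, 2)) = Mul(86, 16) = 1376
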